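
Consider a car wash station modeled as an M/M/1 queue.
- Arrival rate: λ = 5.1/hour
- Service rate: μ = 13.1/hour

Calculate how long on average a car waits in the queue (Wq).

First, compute utilization: ρ = λ/μ = 5.1/13.1 = 0.3893
For M/M/1: Wq = λ/(μ(μ-λ))
Wq = 5.1/(13.1 × (13.1-5.1))
Wq = 5.1/(13.1 × 8.00)
Wq = 0.04866 hours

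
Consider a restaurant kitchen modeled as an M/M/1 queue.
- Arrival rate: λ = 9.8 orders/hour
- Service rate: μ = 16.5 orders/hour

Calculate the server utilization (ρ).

Server utilization: ρ = λ/μ
ρ = 9.8/16.5 = 0.5939
The server is busy 59.39% of the time.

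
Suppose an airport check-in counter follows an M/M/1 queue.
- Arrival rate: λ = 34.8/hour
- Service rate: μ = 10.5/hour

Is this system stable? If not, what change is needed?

Stability requires ρ = λ/(cμ) < 1
ρ = 34.8/(1 × 10.5) = 34.8/10.50 = 3.3143
Since 3.3143 ≥ 1, the system is UNSTABLE.
Queue grows without bound. Need μ > λ = 34.8.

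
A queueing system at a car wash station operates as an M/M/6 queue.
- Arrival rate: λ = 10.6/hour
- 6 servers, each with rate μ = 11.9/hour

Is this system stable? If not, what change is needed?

Stability requires ρ = λ/(cμ) < 1
ρ = 10.6/(6 × 11.9) = 10.6/71.40 = 0.1485
Since 0.1485 < 1, the system is STABLE.
The servers are busy 14.85% of the time.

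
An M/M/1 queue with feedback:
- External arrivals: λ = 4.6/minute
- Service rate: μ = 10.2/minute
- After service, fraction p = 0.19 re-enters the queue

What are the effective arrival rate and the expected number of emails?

Effective arrival rate: λ_eff = λ/(1-p) = 4.6/(1-0.19) = 4.6/0.81 = 5.67901
ρ = λ_eff/μ = 5.67901/10.2 = 0.556766
L = ρ/(1-ρ) = 0.556766/(1-0.556766) = 1.2561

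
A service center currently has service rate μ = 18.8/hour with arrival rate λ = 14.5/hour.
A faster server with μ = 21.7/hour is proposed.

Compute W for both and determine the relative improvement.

System 1: ρ₁ = 14.5/18.8 = 0.7713, W₁ = 1/(18.8-14.5) = 0.2326
System 2: ρ₂ = 14.5/21.7 = 0.6682, W₂ = 1/(21.7-14.5) = 0.1389
Improvement: (W₁-W₂)/W₁ = (0.2326-0.1389)/0.2326 = 40.28%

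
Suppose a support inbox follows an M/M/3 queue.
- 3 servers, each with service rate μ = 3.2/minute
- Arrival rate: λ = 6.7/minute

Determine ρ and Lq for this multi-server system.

Traffic intensity: ρ = λ/(cμ) = 6.7/(3×3.2) = 0.6979
Since ρ = 0.6979 < 1, system is stable.
Offered load a = λ/μ = cρ = 6.7/3.2 = 2.0938
P₀ = [ Σₙ₌₀^2 aⁿ/n! + a^3/(3!(1-ρ)) ]⁻¹
Σ = a^0/0! + a^1/1! + a^2/2! = 1.00000 + 2.09375 + 2.19189 = 5.2856
a^3/(3!(1-ρ)) = 9.17856/(6 × 0.302083) = 5.0640
P₀ = 1/(5.2856 + 5.0640) = 0.09662
Lq = P₀·a^3·ρ / (3!(1-ρ)²) = 0.096621 × 9.1786 × 0.69792 / (6 × 0.091254) = 1.1304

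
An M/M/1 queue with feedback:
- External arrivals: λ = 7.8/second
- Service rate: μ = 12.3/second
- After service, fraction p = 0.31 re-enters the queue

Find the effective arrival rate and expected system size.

Effective arrival rate: λ_eff = λ/(1-p) = 7.8/(1-0.31) = 7.8/0.69 = 11.304348
ρ = λ_eff/μ = 11.304348/12.3 = 0.9190527
L = ρ/(1-ρ) = 0.9190527/(1-0.9190527) = 11.3537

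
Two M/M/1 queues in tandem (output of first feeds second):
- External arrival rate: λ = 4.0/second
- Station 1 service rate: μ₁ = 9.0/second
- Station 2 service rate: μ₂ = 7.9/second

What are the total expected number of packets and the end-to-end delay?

By Jackson's theorem, each station behaves as independent M/M/1.
Station 1: ρ₁ = 4.0/9.0 = 0.4444, L₁ = ρ₁/(1-ρ₁) = λ/(μ₁-λ) = 4.0/5.00 = 0.8000
Station 2: ρ₂ = 4.0/7.9 = 0.5063, L₂ = ρ₂/(1-ρ₂) = λ/(μ₂-λ) = 4.0/3.90 = 1.0256
Total: L = L₁ + L₂ = 0.8000 + 1.0256 = 1.8256
W = L/λ = 1.8256/4.0 = 0.4564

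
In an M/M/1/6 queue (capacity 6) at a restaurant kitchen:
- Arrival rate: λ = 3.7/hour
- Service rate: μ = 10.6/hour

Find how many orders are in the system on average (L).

ρ = λ/μ = 3.7/10.6 = 0.34906
P₀ = (1-ρ)/(1-ρ^(K+1)) = (1-0.34906)/(1-0.34906^7) = 0.65094/0.99937 = 0.6514
P_K = P₀×ρ^K = 0.6514 × 0.34906^6 = 0.6514 × 0.001809 = 0.001178
L = ρ[1 - (K+1)ρ^K + Kρ^(K+1)] / [(1-ρ)(1-ρ^(K+1))]
L = 0.34906 × (1 - 7×0.001809 + 6×0.0006314) / ((1 - 0.34906) × (1 - 0.0006314)) = 0.5318 orders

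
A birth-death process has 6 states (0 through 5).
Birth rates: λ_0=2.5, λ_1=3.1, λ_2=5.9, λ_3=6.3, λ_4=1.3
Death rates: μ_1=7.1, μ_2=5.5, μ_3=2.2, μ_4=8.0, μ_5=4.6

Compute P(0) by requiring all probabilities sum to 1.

Ratios P(n)/P(0) = (λ₀···λₙ₋₁)/(μ₁···μₙ):
P(1)/P(0) = (2.5)/(7.1) = 0.3521
P(2)/P(0) = (2.5×3.1)/(7.1×5.5) = 0.1985
P(3)/P(0) = (2.5×3.1×5.9)/(7.1×5.5×2.2) = 0.5322
P(4)/P(0) = (2.5×3.1×5.9×6.3)/(7.1×5.5×2.2×8.0) = 0.4191
P(5)/P(0) = (2.5×3.1×5.9×6.3×1.3)/(7.1×5.5×2.2×8.0×4.6) = 0.1185

Normalization: ∑ P(n) = 1
P(0) × (1.0000 + 0.3521 + 0.1985 + 0.5322 + 0.4191 + 0.1185) = 1
P(0) × 2.6204 = 1
P(0) = 1/2.6204 = 0.3816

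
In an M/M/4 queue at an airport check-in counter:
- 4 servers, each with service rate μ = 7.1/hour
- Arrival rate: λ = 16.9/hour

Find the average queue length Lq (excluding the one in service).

Traffic intensity: ρ = λ/(cμ) = 16.9/(4×7.1) = 0.5951
Since ρ = 0.5951 < 1, system is stable.
Offered load a = λ/μ = cρ = 16.9/7.1 = 2.3803
P₀ = [ Σₙ₌₀^3 aⁿ/n! + a^4/(4!(1-ρ)) ]⁻¹
Σ = a^0/0! + a^1/1! + a^2/2! + a^3/3! = 1.00000 + 2.38028 + 2.83287 + 2.24768 = 8.4608
a^4/(4!(1-ρ)) = 32.1006/(24 × 0.40493) = 3.3031
P₀ = 1/(8.4608 + 3.3031) = 0.08501
Lq = P₀·a^4·ρ / (4!(1-ρ)²) = 0.08501 × 32.1006 × 0.5951 / (24 × 0.1640) = 0.4126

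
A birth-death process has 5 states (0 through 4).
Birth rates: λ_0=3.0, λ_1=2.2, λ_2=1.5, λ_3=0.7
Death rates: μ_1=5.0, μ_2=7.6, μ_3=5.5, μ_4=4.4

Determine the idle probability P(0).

Ratios P(n)/P(0) = (λ₀···λₙ₋₁)/(μ₁···μₙ):
P(1)/P(0) = (3.0)/(5.0) = 0.6000
P(2)/P(0) = (3.0×2.2)/(5.0×7.6) = 0.1737
P(3)/P(0) = (3.0×2.2×1.5)/(5.0×7.6×5.5) = 0.04737
P(4)/P(0) = (3.0×2.2×1.5×0.7)/(5.0×7.6×5.5×4.4) = 0.007536

Normalization: ∑ P(n) = 1
P(0) × (1.0000 + 0.6000 + 0.1737 + 0.04737 + 0.007536) = 1
P(0) × 1.8286 = 1
P(0) = 1/1.8286 = 0.5469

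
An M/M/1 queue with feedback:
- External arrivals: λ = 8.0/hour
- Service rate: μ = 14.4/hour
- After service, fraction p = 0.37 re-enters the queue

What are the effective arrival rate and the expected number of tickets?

Effective arrival rate: λ_eff = λ/(1-p) = 8.0/(1-0.37) = 8.0/0.63 = 12.69841
ρ = λ_eff/μ = 12.69841/14.4 = 0.881834
L = ρ/(1-ρ) = 0.881834/(1-0.881834) = 7.4627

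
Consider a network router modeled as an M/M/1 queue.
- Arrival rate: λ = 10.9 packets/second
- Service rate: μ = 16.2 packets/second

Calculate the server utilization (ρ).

Server utilization: ρ = λ/μ
ρ = 10.9/16.2 = 0.6728
The server is busy 67.28% of the time.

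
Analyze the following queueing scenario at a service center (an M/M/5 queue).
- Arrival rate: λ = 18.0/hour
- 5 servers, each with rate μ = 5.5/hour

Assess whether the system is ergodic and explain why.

Stability requires ρ = λ/(cμ) < 1
ρ = 18.0/(5 × 5.5) = 18.0/27.50 = 0.6545
Since 0.6545 < 1, the system is STABLE.
The servers are busy 65.45% of the time.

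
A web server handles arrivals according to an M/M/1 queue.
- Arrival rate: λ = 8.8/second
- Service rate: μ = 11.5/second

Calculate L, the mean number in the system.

ρ = λ/μ = 8.8/11.5 = 0.7652
For M/M/1: L = λ/(μ-λ)
L = 8.8/(11.5-8.8) = 8.8/2.70
L = 3.2593 requests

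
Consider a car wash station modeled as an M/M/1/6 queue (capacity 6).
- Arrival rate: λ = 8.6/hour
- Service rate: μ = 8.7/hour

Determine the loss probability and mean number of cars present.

ρ = λ/μ = 8.6/8.7 = 0.98851
P₀ = (1-ρ)/(1-ρ^(K+1)) = (1-0.98851)/(1-0.98851^7) = 0.01149/0.07771 = 0.1479
P_K = P₀×ρ^K = 0.1479 × 0.98851^6 = 0.1479 × 0.9330 = 0.1380
Blocking probability P_6 = 0.1380 (13.80%)
L = ρ[1 - (K+1)ρ^K + Kρ^(K+1)] / [(1-ρ)(1-ρ^(K+1))]
L = 0.98851 × (1 - 7×0.93301022 + 6×0.92228994) / ((1 - 0.98851) × (1 - 0.92228994)) = 2.9538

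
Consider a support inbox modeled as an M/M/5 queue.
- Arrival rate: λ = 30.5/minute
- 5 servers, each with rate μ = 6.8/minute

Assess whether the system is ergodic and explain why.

Stability requires ρ = λ/(cμ) < 1
ρ = 30.5/(5 × 6.8) = 30.5/34.00 = 0.8971
Since 0.8971 < 1, the system is STABLE.
The servers are busy 89.71% of the time.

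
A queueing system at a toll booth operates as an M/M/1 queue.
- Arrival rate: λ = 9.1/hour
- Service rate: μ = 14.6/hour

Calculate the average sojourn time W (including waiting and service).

First, compute utilization: ρ = λ/μ = 9.1/14.6 = 0.6233
For M/M/1: W = 1/(μ-λ)
W = 1/(14.6-9.1) = 1/5.50
W = 0.1818 hours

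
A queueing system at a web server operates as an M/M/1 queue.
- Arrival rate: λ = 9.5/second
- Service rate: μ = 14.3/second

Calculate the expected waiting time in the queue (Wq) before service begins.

First, compute utilization: ρ = λ/μ = 9.5/14.3 = 0.6643
For M/M/1: Wq = λ/(μ(μ-λ))
Wq = 9.5/(14.3 × (14.3-9.5))
Wq = 9.5/(14.3 × 4.80)
Wq = 0.1384 seconds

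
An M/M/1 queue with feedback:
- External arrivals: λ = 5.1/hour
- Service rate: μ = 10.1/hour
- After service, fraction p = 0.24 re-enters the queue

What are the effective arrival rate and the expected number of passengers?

Effective arrival rate: λ_eff = λ/(1-p) = 5.1/(1-0.24) = 5.1/0.76 = 6.7105
ρ = λ_eff/μ = 6.7105/10.1 = 0.66441
L = ρ/(1-ρ) = 0.66441/(1-0.66441) = 1.9798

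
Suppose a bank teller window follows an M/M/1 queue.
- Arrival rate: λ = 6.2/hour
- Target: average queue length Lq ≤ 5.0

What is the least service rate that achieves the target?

For M/M/1: Lq = λ²/(μ(μ-λ))
Need Lq ≤ 5.0, i.e. μ(μ-λ) ≥ λ²/5.0
μ² - 6.2μ - 38.44/5.0 ≥ 0  →  μ² - 6.2μ - 7.6880 ≥ 0
Quadratic formula (positive root): μ = [λ + √(λ² + 4×7.6880)]/2
Discriminant: 38.44 + 4×7.6880 = 69.1920, √69.1920 = 8.3182
μ ≥ (6.2 + 8.3182)/2 = 7.2591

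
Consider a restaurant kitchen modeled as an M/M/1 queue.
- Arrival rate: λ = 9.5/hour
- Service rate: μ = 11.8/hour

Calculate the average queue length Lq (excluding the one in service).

ρ = λ/μ = 9.5/11.8 = 0.8051
For M/M/1: Lq = λ²/(μ(μ-λ))
Lq = 90.25/(11.8 × 2.30)
Lq = 3.3254 orders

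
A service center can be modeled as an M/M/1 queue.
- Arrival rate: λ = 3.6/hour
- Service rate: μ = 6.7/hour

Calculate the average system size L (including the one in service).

ρ = λ/μ = 3.6/6.7 = 0.5373
For M/M/1: L = λ/(μ-λ)
L = 3.6/(6.7-3.6) = 3.6/3.10
L = 1.1613 customers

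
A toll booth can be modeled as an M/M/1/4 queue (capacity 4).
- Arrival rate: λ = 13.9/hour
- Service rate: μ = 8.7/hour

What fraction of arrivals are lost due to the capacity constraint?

ρ = λ/μ = 13.9/8.7 = 1.5977
P₀ = (1-ρ)/(1-ρ^(K+1)) = (1-1.5977)/(1-1.5977^5) = -0.5977/-9.4106 = 0.06351
P_K = P₀×ρ^K = 0.063513 × 1.5977^4 = 0.063513 × 6.5160 = 0.4139
Blocking probability = 41.39%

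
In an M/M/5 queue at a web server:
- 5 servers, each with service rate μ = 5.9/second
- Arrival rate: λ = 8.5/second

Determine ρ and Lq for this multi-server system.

Traffic intensity: ρ = λ/(cμ) = 8.5/(5×5.9) = 0.2881
Since ρ = 0.2881 < 1, system is stable.
Offered load a = λ/μ = cρ = 8.5/5.9 = 1.4407
P₀ = [ Σₙ₌₀^4 aⁿ/n! + a^5/(5!(1-ρ)) ]⁻¹
Σ = a^0/0! + a^1/1! + a^2/2! + a^3/3! + a^4/4! = 1.00000 + 1.44068 + 1.03778 + 0.498367 + 0.179497 = 4.1563
a^5/(5!(1-ρ)) = 6.2063/(120 × 0.7119) = 0.07265
P₀ = 1/(4.1563 + 0.07265) = 0.2365
Lq = P₀·a^5·ρ / (5!(1-ρ)²) = 0.23646 × 6.2063 × 0.28814 / (120 × 0.50675) = 0.006954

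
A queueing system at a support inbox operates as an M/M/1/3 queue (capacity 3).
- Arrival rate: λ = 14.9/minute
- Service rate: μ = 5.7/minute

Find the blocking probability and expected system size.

ρ = λ/μ = 14.9/5.7 = 2.61404
P₀ = (1-ρ)/(1-ρ^(K+1)) = (1-2.61404)/(1-2.61404^4) = -1.6140/-45.6927 = 0.03532
P_K = P₀×ρ^K = 0.035324 × 2.61404^3 = 0.035324 × 17.8623 = 0.6310
Blocking probability P_3 = 0.6310 (63.10%)
L = ρ[1 - (K+1)ρ^K + Kρ^(K+1)] / [(1-ρ)(1-ρ^(K+1))]
L = 2.61404 × (1 - 4×17.8623 + 3×46.6927) / ((1 - 2.61404) × (1 - 46.6927)) = 2.4680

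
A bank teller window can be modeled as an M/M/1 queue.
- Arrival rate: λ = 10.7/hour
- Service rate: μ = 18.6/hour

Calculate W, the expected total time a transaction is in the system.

First, compute utilization: ρ = λ/μ = 10.7/18.6 = 0.5753
For M/M/1: W = 1/(μ-λ)
W = 1/(18.6-10.7) = 1/7.90
W = 0.1266 hours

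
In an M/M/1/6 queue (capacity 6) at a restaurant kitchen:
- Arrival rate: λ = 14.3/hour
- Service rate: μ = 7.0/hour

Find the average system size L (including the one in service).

ρ = λ/μ = 14.3/7.0 = 2.04286
P₀ = (1-ρ)/(1-ρ^(K+1)) = (1-2.04286)/(1-2.04286^7) = -1.0429/-147.4808 = 0.007071
P_K = P₀×ρ^K = 0.0070712 × 2.04286^6 = 0.0070712 × 72.6828 = 0.5140
L = ρ[1 - (K+1)ρ^K + Kρ^(K+1)] / [(1-ρ)(1-ρ^(K+1))]
L = 2.04286 × (1 - 7×72.6828 + 6×148.4808) / ((1 - 2.04286) × (1 - 148.4808)) = 5.0886 orders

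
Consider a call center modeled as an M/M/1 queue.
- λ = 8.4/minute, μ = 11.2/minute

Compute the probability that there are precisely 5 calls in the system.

ρ = λ/μ = 8.4/11.2 = 0.7500
P(n) = (1-ρ)ρⁿ
P(5) = (1-0.7500) × 0.7500^5
P(5) = 0.2500 × 0.2373
P(5) = 0.05933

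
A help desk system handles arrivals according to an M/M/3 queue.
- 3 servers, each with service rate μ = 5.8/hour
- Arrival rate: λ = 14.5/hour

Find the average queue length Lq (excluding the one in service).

Traffic intensity: ρ = λ/(cμ) = 14.5/(3×5.8) = 0.8333
Since ρ = 0.8333 < 1, system is stable.
Offered load a = λ/μ = cρ = 14.5/5.8 = 2.5000
P₀ = [ Σₙ₌₀^2 aⁿ/n! + a^3/(3!(1-ρ)) ]⁻¹
Σ = a^0/0! + a^1/1! + a^2/2! = 1.0000 + 2.5000 + 3.1250 = 6.6250
a^3/(3!(1-ρ)) = 15.6250/(6 × 0.166667) = 15.6250
P₀ = 1/(6.6250 + 15.6250) = 0.04494
Lq = P₀·a^3·ρ / (3!(1-ρ)²) = 0.044944 × 15.6250 × 0.83333 / (6 × 0.027778) = 3.5112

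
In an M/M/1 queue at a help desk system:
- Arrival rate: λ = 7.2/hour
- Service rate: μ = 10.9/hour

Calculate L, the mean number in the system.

ρ = λ/μ = 7.2/10.9 = 0.6606
For M/M/1: L = λ/(μ-λ)
L = 7.2/(10.9-7.2) = 7.2/3.70
L = 1.9459 tickets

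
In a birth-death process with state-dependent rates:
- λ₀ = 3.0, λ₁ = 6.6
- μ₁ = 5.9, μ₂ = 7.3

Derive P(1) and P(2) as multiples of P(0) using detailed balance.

Balance equations:
State 0: λ₀P₀ = μ₁P₁ → P₁ = (λ₀/μ₁)P₀ = (3.0/5.9)P₀ = 0.5085P₀
State 1: P₂ = (λ₀λ₁)/(μ₁μ₂)P₀ = (3.0×6.6)/(5.9×7.3)P₀ = 0.4597P₀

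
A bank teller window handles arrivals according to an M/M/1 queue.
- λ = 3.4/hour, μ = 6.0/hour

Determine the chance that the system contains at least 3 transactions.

ρ = λ/μ = 3.4/6.0 = 0.5667
P(N ≥ n) = ρⁿ
P(N ≥ 3) = 0.5667^3
P(N ≥ 3) = 0.1820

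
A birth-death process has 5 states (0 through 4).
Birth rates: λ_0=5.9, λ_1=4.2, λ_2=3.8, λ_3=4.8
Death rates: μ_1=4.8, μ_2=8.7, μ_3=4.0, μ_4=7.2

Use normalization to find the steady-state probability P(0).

Ratios P(n)/P(0) = (λ₀···λₙ₋₁)/(μ₁···μₙ):
P(1)/P(0) = (5.9)/(4.8) = 1.2292
P(2)/P(0) = (5.9×4.2)/(4.8×8.7) = 0.5934
P(3)/P(0) = (5.9×4.2×3.8)/(4.8×8.7×4.0) = 0.5637
P(4)/P(0) = (5.9×4.2×3.8×4.8)/(4.8×8.7×4.0×7.2) = 0.3758

Normalization: ∑ P(n) = 1
P(0) × (1.0000 + 1.2292 + 0.5934 + 0.5637 + 0.3758) = 1
P(0) × 3.7621 = 1
P(0) = 1/3.7621 = 0.2658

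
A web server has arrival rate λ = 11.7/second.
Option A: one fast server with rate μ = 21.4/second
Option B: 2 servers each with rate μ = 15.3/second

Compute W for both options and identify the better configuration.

Option A: single server μ = 21.4 (M/M/1)
  ρ_A = 11.7/21.4 = 0.5467
  W_A = 1/(μ-λ) = 1/(21.4-11.7) = 1/9.70 = 0.1031

Option B: 2 servers μ = 15.3 (M/M/2)
  ρ_B = λ/(cμ) = 11.7/(2×15.3) = 0.3824
  Offered load a = λ/μ = cρ = 11.7/15.3 = 0.7647
  P₀ = [ Σₙ₌₀^1 aⁿ/n! + a^2/(2!(1-ρ)) ]⁻¹
  Σ = a^0/0! + a^1/1! = 1.0000 + 0.7647 = 1.7647
  a^2/(2!(1-ρ)) = 0.5848/(2 × 0.6176) = 0.4734
  P₀ = 1/(1.7647 + 0.4734) = 0.4468
  Lq = P₀·a^2·ρ / (2!(1-ρ)²) = 0.44681 × 0.58478 × 0.38235 / (2 × 0.38149) = 0.1309
  Wq_B = Lq/λ = 0.1309/11.7 = 0.01119
  W_B = Wq_B + 1/μ = 0.01119 + 0.06536 = 0.07655

Since W_B = 0.07655 < W_A = 0.1031, Option B (multiple servers) has the shorter time in system.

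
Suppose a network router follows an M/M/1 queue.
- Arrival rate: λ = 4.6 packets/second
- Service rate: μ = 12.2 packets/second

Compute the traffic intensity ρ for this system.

Server utilization: ρ = λ/μ
ρ = 4.6/12.2 = 0.3770
The server is busy 37.70% of the time.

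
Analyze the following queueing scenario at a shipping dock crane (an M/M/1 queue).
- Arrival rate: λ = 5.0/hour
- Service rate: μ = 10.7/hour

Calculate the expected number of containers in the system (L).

ρ = λ/μ = 5.0/10.7 = 0.4673
For M/M/1: L = λ/(μ-λ)
L = 5.0/(10.7-5.0) = 5.0/5.70
L = 0.8772 containers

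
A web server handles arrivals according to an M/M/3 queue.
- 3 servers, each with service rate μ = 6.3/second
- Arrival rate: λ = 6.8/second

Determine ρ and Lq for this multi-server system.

Traffic intensity: ρ = λ/(cμ) = 6.8/(3×6.3) = 0.3598
Since ρ = 0.3598 < 1, system is stable.
Offered load a = λ/μ = cρ = 6.8/6.3 = 1.0794
P₀ = [ Σₙ₌₀^2 aⁿ/n! + a^3/(3!(1-ρ)) ]⁻¹
Σ = a^0/0! + a^1/1! + a^2/2! = 1.0000 + 1.0794 + 0.5825 = 2.6619
a^3/(3!(1-ρ)) = 1.2575/(6 × 0.6402) = 0.3274
P₀ = 1/(2.6619 + 0.3274) = 0.3345
Lq = P₀·a^3·ρ / (3!(1-ρ)²) = 0.3345 × 1.2575 × 0.3598 / (6 × 0.4099) = 0.06154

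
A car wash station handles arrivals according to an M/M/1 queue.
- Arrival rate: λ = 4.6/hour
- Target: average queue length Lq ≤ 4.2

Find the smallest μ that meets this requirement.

For M/M/1: Lq = λ²/(μ(μ-λ))
Need Lq ≤ 4.2, i.e. μ(μ-λ) ≥ λ²/4.2
μ² - 4.6μ - 21.16/4.2 ≥ 0  →  μ² - 4.6μ - 5.0381 ≥ 0
Quadratic formula (positive root): μ = [λ + √(λ² + 4×5.0381)]/2
Discriminant: 21.16 + 4×5.0381 = 41.3124, √41.3124 = 6.4275
μ ≥ (4.6 + 6.4275)/2 = 5.5137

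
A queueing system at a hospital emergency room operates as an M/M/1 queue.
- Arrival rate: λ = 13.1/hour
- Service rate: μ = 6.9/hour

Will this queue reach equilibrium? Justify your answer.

Stability requires ρ = λ/(cμ) < 1
ρ = 13.1/(1 × 6.9) = 13.1/6.90 = 1.8986
Since 1.8986 ≥ 1, the system is UNSTABLE.
Queue grows without bound. Need μ > λ = 13.1.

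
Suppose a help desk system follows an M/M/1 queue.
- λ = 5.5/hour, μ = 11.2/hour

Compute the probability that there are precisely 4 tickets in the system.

ρ = λ/μ = 5.5/11.2 = 0.4911
P(n) = (1-ρ)ρⁿ
P(4) = (1-0.4911) × 0.4911^4
P(4) = 0.5089 × 0.05817
P(4) = 0.02960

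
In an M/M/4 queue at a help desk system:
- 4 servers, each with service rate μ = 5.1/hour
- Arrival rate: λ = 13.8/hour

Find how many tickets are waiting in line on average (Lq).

Traffic intensity: ρ = λ/(cμ) = 13.8/(4×5.1) = 0.6765
Since ρ = 0.6765 < 1, system is stable.
Offered load a = λ/μ = cρ = 13.8/5.1 = 2.7059
P₀ = [ Σₙ₌₀^3 aⁿ/n! + a^4/(4!(1-ρ)) ]⁻¹
Σ = a^0/0! + a^1/1! + a^2/2! + a^3/3! = 1.0000 + 2.7059 + 3.6609 + 3.3020 = 10.6688
a^4/(4!(1-ρ)) = 53.6087/(24 × 0.323529) = 6.9042
P₀ = 1/(10.6688 + 6.9042) = 0.05691
Lq = P₀·a^4·ρ / (4!(1-ρ)²) = 0.056906 × 53.6087 × 0.67647 / (24 × 0.10467) = 0.8215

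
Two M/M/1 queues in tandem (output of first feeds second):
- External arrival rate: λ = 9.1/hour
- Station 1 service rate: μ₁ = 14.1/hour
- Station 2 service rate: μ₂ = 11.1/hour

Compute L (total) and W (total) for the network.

By Jackson's theorem, each station behaves as independent M/M/1.
Station 1: ρ₁ = 9.1/14.1 = 0.6454, L₁ = ρ₁/(1-ρ₁) = λ/(μ₁-λ) = 9.1/5.00 = 1.8200
Station 2: ρ₂ = 9.1/11.1 = 0.8198, L₂ = ρ₂/(1-ρ₂) = λ/(μ₂-λ) = 9.1/2.00 = 4.5500
Total: L = L₁ + L₂ = 1.8200 + 4.5500 = 6.3700
W = L/λ = 6.3700/9.1 = 0.7000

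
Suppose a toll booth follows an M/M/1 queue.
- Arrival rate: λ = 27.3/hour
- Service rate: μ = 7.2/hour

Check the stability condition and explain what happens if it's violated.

Stability requires ρ = λ/(cμ) < 1
ρ = 27.3/(1 × 7.2) = 27.3/7.20 = 3.7917
Since 3.7917 ≥ 1, the system is UNSTABLE.
Queue grows without bound. Need μ > λ = 27.3.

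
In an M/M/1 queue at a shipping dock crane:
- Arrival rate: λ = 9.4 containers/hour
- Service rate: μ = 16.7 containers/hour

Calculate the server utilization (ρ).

Server utilization: ρ = λ/μ
ρ = 9.4/16.7 = 0.5629
The server is busy 56.29% of the time.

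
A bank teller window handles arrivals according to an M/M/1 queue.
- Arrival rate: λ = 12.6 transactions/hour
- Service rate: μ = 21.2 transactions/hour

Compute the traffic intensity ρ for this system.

Server utilization: ρ = λ/μ
ρ = 12.6/21.2 = 0.5943
The server is busy 59.43% of the time.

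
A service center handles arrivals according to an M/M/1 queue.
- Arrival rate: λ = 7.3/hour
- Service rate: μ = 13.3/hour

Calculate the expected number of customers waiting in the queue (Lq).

ρ = λ/μ = 7.3/13.3 = 0.5489
For M/M/1: Lq = λ²/(μ(μ-λ))
Lq = 53.29/(13.3 × 6.00)
Lq = 0.6678 customers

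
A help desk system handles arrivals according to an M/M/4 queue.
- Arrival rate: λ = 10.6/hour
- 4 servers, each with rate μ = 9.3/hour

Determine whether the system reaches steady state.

Stability requires ρ = λ/(cμ) < 1
ρ = 10.6/(4 × 9.3) = 10.6/37.20 = 0.2849
Since 0.2849 < 1, the system is STABLE.
The servers are busy 28.49% of the time.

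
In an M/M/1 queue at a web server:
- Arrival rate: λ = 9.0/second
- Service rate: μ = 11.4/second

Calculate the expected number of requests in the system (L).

ρ = λ/μ = 9.0/11.4 = 0.7895
For M/M/1: L = λ/(μ-λ)
L = 9.0/(11.4-9.0) = 9.0/2.40
L = 3.7500 requests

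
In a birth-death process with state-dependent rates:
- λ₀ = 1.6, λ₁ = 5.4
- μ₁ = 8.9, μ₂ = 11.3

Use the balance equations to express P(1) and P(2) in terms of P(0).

Balance equations:
State 0: λ₀P₀ = μ₁P₁ → P₁ = (λ₀/μ₁)P₀ = (1.6/8.9)P₀ = 0.1798P₀
State 1: P₂ = (λ₀λ₁)/(μ₁μ₂)P₀ = (1.6×5.4)/(8.9×11.3)P₀ = 0.08591P₀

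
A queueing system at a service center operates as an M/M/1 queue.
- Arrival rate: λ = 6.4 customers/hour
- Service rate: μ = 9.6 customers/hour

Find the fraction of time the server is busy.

Server utilization: ρ = λ/μ
ρ = 6.4/9.6 = 0.6667
The server is busy 66.67% of the time.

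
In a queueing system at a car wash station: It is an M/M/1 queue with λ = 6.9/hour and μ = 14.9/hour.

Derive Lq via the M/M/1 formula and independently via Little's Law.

Method 1 (direct): Lq = λ²/(μ(μ-λ)) = 47.61/(14.9 × 8.00) = 0.3994

Method 2 (Little's Law):
W = 1/(μ-λ) = 1/8.00 = 0.1250
Wq = W - 1/μ = 0.1250 - 0.06711 = 0.05789
Lq = λWq = 6.9 × 0.05789 = 0.3994 ✔ (matches Method 1)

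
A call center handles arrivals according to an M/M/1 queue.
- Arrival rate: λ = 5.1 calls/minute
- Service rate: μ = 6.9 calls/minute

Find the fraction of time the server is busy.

Server utilization: ρ = λ/μ
ρ = 5.1/6.9 = 0.7391
The server is busy 73.91% of the time.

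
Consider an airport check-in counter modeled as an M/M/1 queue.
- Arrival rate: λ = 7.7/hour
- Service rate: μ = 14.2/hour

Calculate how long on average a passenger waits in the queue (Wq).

First, compute utilization: ρ = λ/μ = 7.7/14.2 = 0.5423
For M/M/1: Wq = λ/(μ(μ-λ))
Wq = 7.7/(14.2 × (14.2-7.7))
Wq = 7.7/(14.2 × 6.50)
Wq = 0.08342 hours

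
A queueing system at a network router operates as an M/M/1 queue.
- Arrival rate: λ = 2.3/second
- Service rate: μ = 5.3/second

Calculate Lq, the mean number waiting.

ρ = λ/μ = 2.3/5.3 = 0.4340
For M/M/1: Lq = λ²/(μ(μ-λ))
Lq = 5.29/(5.3 × 3.00)
Lq = 0.3327 packets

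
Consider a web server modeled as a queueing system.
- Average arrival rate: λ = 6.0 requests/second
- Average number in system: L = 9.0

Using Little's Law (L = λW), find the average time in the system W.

Little's Law: L = λW, so W = L/λ
W = 9.0/6.0 = 1.5000 seconds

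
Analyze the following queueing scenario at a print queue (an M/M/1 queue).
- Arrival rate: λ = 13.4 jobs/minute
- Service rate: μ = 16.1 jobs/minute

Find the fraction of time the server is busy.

Server utilization: ρ = λ/μ
ρ = 13.4/16.1 = 0.8323
The server is busy 83.23% of the time.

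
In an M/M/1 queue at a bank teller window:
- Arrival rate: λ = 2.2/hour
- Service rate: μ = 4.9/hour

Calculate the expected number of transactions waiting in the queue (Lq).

ρ = λ/μ = 2.2/4.9 = 0.4490
For M/M/1: Lq = λ²/(μ(μ-λ))
Lq = 4.84/(4.9 × 2.70)
Lq = 0.3658 transactions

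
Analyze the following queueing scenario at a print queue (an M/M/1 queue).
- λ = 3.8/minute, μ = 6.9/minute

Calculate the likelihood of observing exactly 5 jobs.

ρ = λ/μ = 3.8/6.9 = 0.5507
P(n) = (1-ρ)ρⁿ
P(5) = (1-0.5507) × 0.5507^5
P(5) = 0.4493 × 0.05065
P(5) = 0.02276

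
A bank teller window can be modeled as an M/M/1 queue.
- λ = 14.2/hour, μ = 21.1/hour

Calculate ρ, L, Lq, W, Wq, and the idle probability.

Step 1: ρ = λ/μ = 14.2/21.1 = 0.6730
Step 2: L = λ/(μ-λ) = 14.2/6.90 = 2.0580
Step 3: Lq = λ²/(μ(μ-λ)) = 201.64/(21.1×6.90) = 1.3850
Step 4: W = 1/(μ-λ) = 1/6.90 = 0.14493
Step 5: Wq = λ/(μ(μ-λ)) = 14.2/(21.1×6.90) = 0.09753
Step 6: P(0) = 1-ρ = 0.3270
Verify: L = λW = 14.2×0.14493 = 2.0580 ✔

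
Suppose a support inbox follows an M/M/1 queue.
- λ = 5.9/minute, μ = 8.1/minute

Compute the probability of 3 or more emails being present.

ρ = λ/μ = 5.9/8.1 = 0.7284
P(N ≥ n) = ρⁿ
P(N ≥ 3) = 0.7284^3
P(N ≥ 3) = 0.3865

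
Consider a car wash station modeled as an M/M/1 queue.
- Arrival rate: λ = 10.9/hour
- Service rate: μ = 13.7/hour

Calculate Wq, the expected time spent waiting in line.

First, compute utilization: ρ = λ/μ = 10.9/13.7 = 0.7956
For M/M/1: Wq = λ/(μ(μ-λ))
Wq = 10.9/(13.7 × (13.7-10.9))
Wq = 10.9/(13.7 × 2.80)
Wq = 0.2842 hours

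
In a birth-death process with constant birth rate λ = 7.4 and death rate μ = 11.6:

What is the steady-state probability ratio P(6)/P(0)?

For constant rates: P(n)/P(0) = (λ/μ)^n
P(6)/P(0) = (7.4/11.6)^6 = 0.63793^6 = 0.06740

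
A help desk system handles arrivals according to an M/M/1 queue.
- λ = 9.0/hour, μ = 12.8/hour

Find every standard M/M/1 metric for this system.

Step 1: ρ = λ/μ = 9.0/12.8 = 0.7031
Step 2: L = λ/(μ-λ) = 9.0/3.80 = 2.3684
Step 3: Lq = λ²/(μ(μ-λ)) = 81.00/(12.8×3.80) = 1.6653
Step 4: W = 1/(μ-λ) = 1/3.80 = 0.26316
Step 5: Wq = λ/(μ(μ-λ)) = 9.0/(12.8×3.80) = 0.1850
Step 6: P(0) = 1-ρ = 0.2969
Verify: L = λW = 9.0×0.26316 = 2.3684 ✔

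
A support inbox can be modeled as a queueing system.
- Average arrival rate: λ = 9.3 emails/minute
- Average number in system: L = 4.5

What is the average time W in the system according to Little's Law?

Little's Law: L = λW, so W = L/λ
W = 4.5/9.3 = 0.4839 minutes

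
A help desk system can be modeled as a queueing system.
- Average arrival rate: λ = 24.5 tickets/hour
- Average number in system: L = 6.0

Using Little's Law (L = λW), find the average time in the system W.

Little's Law: L = λW, so W = L/λ
W = 6.0/24.5 = 0.2449 hours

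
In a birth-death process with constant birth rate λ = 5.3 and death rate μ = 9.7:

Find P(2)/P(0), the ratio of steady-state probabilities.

For constant rates: P(n)/P(0) = (λ/μ)^n
P(2)/P(0) = (5.3/9.7)^2 = 0.54639^2 = 0.2985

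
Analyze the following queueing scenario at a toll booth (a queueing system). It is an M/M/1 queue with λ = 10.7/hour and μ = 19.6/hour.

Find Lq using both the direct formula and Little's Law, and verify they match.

Method 1 (direct): Lq = λ²/(μ(μ-λ)) = 114.49/(19.6 × 8.90) = 0.6563

Method 2 (Little's Law):
W = 1/(μ-λ) = 1/8.90 = 0.11236
Wq = W - 1/μ = 0.11236 - 0.051020 = 0.06134
Lq = λWq = 10.7 × 0.06134 = 0.6563 ✔ (matches Method 1)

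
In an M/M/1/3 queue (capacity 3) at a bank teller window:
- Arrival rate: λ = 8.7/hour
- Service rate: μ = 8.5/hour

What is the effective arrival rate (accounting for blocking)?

ρ = λ/μ = 8.7/8.5 = 1.02353
P₀ = (1-ρ)/(1-ρ^(K+1)) = (1-1.02353)/(1-1.02353^4) = -0.023530/-0.097494 = 0.2413
P_K = P₀×ρ^K = 0.24135 × 1.02353^3 = 0.24135 × 1.0723 = 0.2588
λ_eff = λ(1-P_K) = 8.7 × (1 - 0.25879) = 8.7 × 0.74121 = 6.4485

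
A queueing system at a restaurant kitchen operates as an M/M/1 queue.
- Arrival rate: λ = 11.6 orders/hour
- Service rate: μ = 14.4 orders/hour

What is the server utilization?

Server utilization: ρ = λ/μ
ρ = 11.6/14.4 = 0.8056
The server is busy 80.56% of the time.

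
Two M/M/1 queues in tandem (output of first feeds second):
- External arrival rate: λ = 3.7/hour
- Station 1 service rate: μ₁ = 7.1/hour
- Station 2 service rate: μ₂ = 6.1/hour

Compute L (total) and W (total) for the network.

By Jackson's theorem, each station behaves as independent M/M/1.
Station 1: ρ₁ = 3.7/7.1 = 0.5211, L₁ = ρ₁/(1-ρ₁) = λ/(μ₁-λ) = 3.7/3.40 = 1.0882
Station 2: ρ₂ = 3.7/6.1 = 0.6066, L₂ = ρ₂/(1-ρ₂) = λ/(μ₂-λ) = 3.7/2.40 = 1.5417
Total: L = L₁ + L₂ = 1.0882 + 1.5417 = 2.6299
W = L/λ = 2.6299/3.7 = 0.7108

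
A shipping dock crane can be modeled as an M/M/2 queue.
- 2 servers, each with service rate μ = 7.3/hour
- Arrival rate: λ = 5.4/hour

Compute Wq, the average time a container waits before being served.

Traffic intensity: ρ = λ/(cμ) = 5.4/(2×7.3) = 0.3699
Since ρ = 0.3699 < 1, system is stable.
Offered load a = λ/μ = cρ = 5.4/7.3 = 0.7397
P₀ = [ Σₙ₌₀^1 aⁿ/n! + a^2/(2!(1-ρ)) ]⁻¹
Σ = a^0/0! + a^1/1! = 1.0000 + 0.7397 = 1.7397
a^2/(2!(1-ρ)) = 0.5472/(2 × 0.6301) = 0.4342
P₀ = 1/(1.7397 + 0.4342) = 0.4600
Lq = P₀·a^2·ρ / (2!(1-ρ)²) = 0.4600 × 0.5472 × 0.3699 / (2 × 0.3971) = 0.1172
Wq = Lq/λ = 0.11723/5.4 = 0.02171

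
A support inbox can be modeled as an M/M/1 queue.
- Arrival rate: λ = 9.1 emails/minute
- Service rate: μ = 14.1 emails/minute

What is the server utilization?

Server utilization: ρ = λ/μ
ρ = 9.1/14.1 = 0.6454
The server is busy 64.54% of the time.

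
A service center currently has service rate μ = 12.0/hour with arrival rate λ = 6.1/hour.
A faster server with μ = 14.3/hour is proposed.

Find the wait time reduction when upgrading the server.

System 1: ρ₁ = 6.1/12.0 = 0.5083, W₁ = 1/(12.0-6.1) = 0.16949
System 2: ρ₂ = 6.1/14.3 = 0.4266, W₂ = 1/(14.3-6.1) = 0.12195
Improvement: (W₁-W₂)/W₁ = (0.16949-0.12195)/0.16949 = 28.05%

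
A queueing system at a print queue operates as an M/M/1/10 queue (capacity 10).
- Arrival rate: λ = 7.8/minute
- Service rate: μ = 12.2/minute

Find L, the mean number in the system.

ρ = λ/μ = 7.8/12.2 = 0.63934
P₀ = (1-ρ)/(1-ρ^(K+1)) = (1-0.63934)/(1-0.63934^11) = 0.36066/0.99270 = 0.3633
P_K = P₀×ρ^K = 0.36331 × 0.63934^10 = 0.36331 × 0.011411 = 0.004146
L = ρ[1 - (K+1)ρ^K + Kρ^(K+1)] / [(1-ρ)(1-ρ^(K+1))]
L = 0.63934 × (1 - 11×0.01141 + 10×0.007295) / ((1 - 0.63934) × (1 - 0.007295)) = 1.6919 jobs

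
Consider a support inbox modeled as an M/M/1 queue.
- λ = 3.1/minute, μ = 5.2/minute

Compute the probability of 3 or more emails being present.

ρ = λ/μ = 3.1/5.2 = 0.5962
P(N ≥ n) = ρⁿ
P(N ≥ 3) = 0.5962^3
P(N ≥ 3) = 0.2119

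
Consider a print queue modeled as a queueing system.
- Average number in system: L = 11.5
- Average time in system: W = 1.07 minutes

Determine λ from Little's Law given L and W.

Little's Law: L = λW, so λ = L/W
λ = 11.5/1.07 = 10.7477 jobs/minute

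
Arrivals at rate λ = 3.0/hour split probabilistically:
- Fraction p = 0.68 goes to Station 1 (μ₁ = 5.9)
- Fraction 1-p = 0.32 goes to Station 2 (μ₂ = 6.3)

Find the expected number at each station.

Effective rates: λ₁ = 3.0×0.68 = 2.04, λ₂ = 3.0×0.32 = 0.96
Station 1: ρ₁ = 2.04/5.9 = 0.34576, L₁ = ρ₁/(1-ρ₁) = 0.34576/(1-0.34576) = 0.5285
Station 2: ρ₂ = 0.96/6.3 = 0.1524, L₂ = ρ₂/(1-ρ₂) = 0.1524/(1-0.1524) = 0.1798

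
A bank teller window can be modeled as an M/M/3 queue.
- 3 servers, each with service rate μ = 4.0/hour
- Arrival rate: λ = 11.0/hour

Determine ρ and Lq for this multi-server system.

Traffic intensity: ρ = λ/(cμ) = 11.0/(3×4.0) = 0.9167
Since ρ = 0.9167 < 1, system is stable.
Offered load a = λ/μ = cρ = 11.0/4.0 = 2.7500
P₀ = [ Σₙ₌₀^2 aⁿ/n! + a^3/(3!(1-ρ)) ]⁻¹
Σ = a^0/0! + a^1/1! + a^2/2! = 1.0000 + 2.7500 + 3.7812 = 7.5312
a^3/(3!(1-ρ)) = 20.7969/(6 × 0.08333) = 41.5937
P₀ = 1/(7.5312 + 41.5937) = 0.02036
Lq = P₀·a^3·ρ / (3!(1-ρ)²) = 0.020356 × 20.7969 × 0.91667 / (6 × 0.0069444) = 9.3136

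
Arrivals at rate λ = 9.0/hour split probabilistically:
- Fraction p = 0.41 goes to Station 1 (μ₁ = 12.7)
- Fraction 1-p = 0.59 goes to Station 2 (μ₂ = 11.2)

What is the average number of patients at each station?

Effective rates: λ₁ = 9.0×0.41 = 3.69, λ₂ = 9.0×0.59 = 5.31
Station 1: ρ₁ = 3.69/12.7 = 0.29055, L₁ = ρ₁/(1-ρ₁) = 0.29055/(1-0.29055) = 0.4095
Station 2: ρ₂ = 5.31/11.2 = 0.4741, L₂ = ρ₂/(1-ρ₂) = 0.4741/(1-0.4741) = 0.9015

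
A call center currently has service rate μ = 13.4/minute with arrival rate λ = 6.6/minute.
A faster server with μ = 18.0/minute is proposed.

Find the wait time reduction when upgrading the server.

System 1: ρ₁ = 6.6/13.4 = 0.4925, W₁ = 1/(13.4-6.6) = 0.14706
System 2: ρ₂ = 6.6/18.0 = 0.3667, W₂ = 1/(18.0-6.6) = 0.087719
Improvement: (W₁-W₂)/W₁ = (0.14706-0.087719)/0.14706 = 40.35%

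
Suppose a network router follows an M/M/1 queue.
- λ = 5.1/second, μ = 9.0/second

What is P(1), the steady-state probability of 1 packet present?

ρ = λ/μ = 5.1/9.0 = 0.5667
P(n) = (1-ρ)ρⁿ
P(1) = (1-0.5667) × 0.5667^1
P(1) = 0.4333 × 0.5667
P(1) = 0.2456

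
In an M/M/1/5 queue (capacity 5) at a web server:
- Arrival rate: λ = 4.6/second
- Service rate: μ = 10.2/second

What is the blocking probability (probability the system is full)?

ρ = λ/μ = 4.6/10.2 = 0.45098
P₀ = (1-ρ)/(1-ρ^(K+1)) = (1-0.45098)/(1-0.45098^6) = 0.5490/0.9916 = 0.5537
P_K = P₀×ρ^K = 0.5537 × 0.45098^5 = 0.5537 × 0.01865 = 0.01033
Blocking probability = 1.03%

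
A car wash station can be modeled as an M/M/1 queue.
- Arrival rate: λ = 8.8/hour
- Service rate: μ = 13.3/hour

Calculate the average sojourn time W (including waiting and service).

First, compute utilization: ρ = λ/μ = 8.8/13.3 = 0.6617
For M/M/1: W = 1/(μ-λ)
W = 1/(13.3-8.8) = 1/4.50
W = 0.2222 hours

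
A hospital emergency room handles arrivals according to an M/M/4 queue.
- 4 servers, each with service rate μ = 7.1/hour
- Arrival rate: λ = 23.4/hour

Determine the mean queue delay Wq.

Traffic intensity: ρ = λ/(cμ) = 23.4/(4×7.1) = 0.8239
Since ρ = 0.8239 < 1, system is stable.
Offered load a = λ/μ = cρ = 23.4/7.1 = 3.2958
P₀ = [ Σₙ₌₀^3 aⁿ/n! + a^4/(4!(1-ρ)) ]⁻¹
Σ = a^0/0! + a^1/1! + a^2/2! + a^3/3! = 1.0000 + 3.2958 + 5.4311 + 5.9665 = 15.6934
a^4/(4!(1-ρ)) = 117.9859/(24 × 0.1760563) = 27.9233
P₀ = 1/(15.6934 + 27.9233) = 0.02293
Lq = P₀·a^4·ρ / (4!(1-ρ)²) = 0.022927 × 117.9859 × 0.82394 / (24 × 0.030996) = 2.9961
Wq = Lq/λ = 2.9961/23.4 = 0.1280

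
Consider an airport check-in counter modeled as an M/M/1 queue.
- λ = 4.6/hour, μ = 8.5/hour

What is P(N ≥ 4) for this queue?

ρ = λ/μ = 4.6/8.5 = 0.541176
P(N ≥ n) = ρⁿ
P(N ≥ 4) = 0.541176^4
P(N ≥ 4) = 0.08577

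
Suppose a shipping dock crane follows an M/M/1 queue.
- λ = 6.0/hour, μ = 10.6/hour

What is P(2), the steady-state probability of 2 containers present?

ρ = λ/μ = 6.0/10.6 = 0.5660
P(n) = (1-ρ)ρⁿ
P(2) = (1-0.5660) × 0.5660^2
P(2) = 0.43400 × 0.32036
P(2) = 0.1390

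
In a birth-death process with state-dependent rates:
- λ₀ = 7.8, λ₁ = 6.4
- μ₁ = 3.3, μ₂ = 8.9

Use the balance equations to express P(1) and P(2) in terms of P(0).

Balance equations:
State 0: λ₀P₀ = μ₁P₁ → P₁ = (λ₀/μ₁)P₀ = (7.8/3.3)P₀ = 2.3636P₀
State 1: P₂ = (λ₀λ₁)/(μ₁μ₂)P₀ = (7.8×6.4)/(3.3×8.9)P₀ = 1.6997P₀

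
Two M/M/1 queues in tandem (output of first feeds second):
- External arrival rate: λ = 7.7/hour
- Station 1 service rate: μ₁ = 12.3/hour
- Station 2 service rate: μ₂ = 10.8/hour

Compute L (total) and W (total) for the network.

By Jackson's theorem, each station behaves as independent M/M/1.
Station 1: ρ₁ = 7.7/12.3 = 0.6260, L₁ = ρ₁/(1-ρ₁) = λ/(μ₁-λ) = 7.7/4.60 = 1.6739
Station 2: ρ₂ = 7.7/10.8 = 0.7130, L₂ = ρ₂/(1-ρ₂) = λ/(μ₂-λ) = 7.7/3.10 = 2.4839
Total: L = L₁ + L₂ = 1.6739 + 2.4839 = 4.1578
W = L/λ = 4.1578/7.7 = 0.5400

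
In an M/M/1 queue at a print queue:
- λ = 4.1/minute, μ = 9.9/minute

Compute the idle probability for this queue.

ρ = λ/μ = 4.1/9.9 = 0.4141
P(0) = 1 - ρ = 1 - 0.4141 = 0.5859
The server is idle 58.59% of the time.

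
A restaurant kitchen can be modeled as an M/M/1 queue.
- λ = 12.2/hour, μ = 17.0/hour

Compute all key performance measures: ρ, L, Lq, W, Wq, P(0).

Step 1: ρ = λ/μ = 12.2/17.0 = 0.7176
Step 2: L = λ/(μ-λ) = 12.2/4.80 = 2.5417
Step 3: Lq = λ²/(μ(μ-λ)) = 148.84/(17.0×4.80) = 1.8240
Step 4: W = 1/(μ-λ) = 1/4.80 = 0.208333
Step 5: Wq = λ/(μ(μ-λ)) = 12.2/(17.0×4.80) = 0.1495
Step 6: P(0) = 1-ρ = 0.2824
Verify: L = λW = 12.2×0.208333 = 2.5417 ✔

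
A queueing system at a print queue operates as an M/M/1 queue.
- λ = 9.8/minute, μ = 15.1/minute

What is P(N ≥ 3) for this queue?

ρ = λ/μ = 9.8/15.1 = 0.6490
P(N ≥ n) = ρⁿ
P(N ≥ 3) = 0.6490^3
P(N ≥ 3) = 0.2734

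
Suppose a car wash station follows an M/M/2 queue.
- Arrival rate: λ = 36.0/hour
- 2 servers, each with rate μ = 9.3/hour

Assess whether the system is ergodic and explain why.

Stability requires ρ = λ/(cμ) < 1
ρ = 36.0/(2 × 9.3) = 36.0/18.60 = 1.9355
Since 1.9355 ≥ 1, the system is UNSTABLE.
Need c > λ/μ = 36.0/9.3 = 3.87.
Minimum servers needed: c = 4.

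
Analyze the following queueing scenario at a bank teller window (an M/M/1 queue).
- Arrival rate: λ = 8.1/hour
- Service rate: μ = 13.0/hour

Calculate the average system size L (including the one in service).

ρ = λ/μ = 8.1/13.0 = 0.6231
For M/M/1: L = λ/(μ-λ)
L = 8.1/(13.0-8.1) = 8.1/4.90
L = 1.6531 transactions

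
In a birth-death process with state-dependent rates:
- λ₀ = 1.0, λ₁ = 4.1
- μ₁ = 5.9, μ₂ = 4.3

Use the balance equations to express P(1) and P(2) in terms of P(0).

Balance equations:
State 0: λ₀P₀ = μ₁P₁ → P₁ = (λ₀/μ₁)P₀ = (1.0/5.9)P₀ = 0.1695P₀
State 1: P₂ = (λ₀λ₁)/(μ₁μ₂)P₀ = (1.0×4.1)/(5.9×4.3)P₀ = 0.1616P₀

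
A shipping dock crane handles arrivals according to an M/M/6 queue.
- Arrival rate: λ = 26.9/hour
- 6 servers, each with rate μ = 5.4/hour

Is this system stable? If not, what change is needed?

Stability requires ρ = λ/(cμ) < 1
ρ = 26.9/(6 × 5.4) = 26.9/32.40 = 0.8302
Since 0.8302 < 1, the system is STABLE.
The servers are busy 83.02% of the time.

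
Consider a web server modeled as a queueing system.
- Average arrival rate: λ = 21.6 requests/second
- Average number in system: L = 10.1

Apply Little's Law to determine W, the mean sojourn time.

Little's Law: L = λW, so W = L/λ
W = 10.1/21.6 = 0.4676 seconds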